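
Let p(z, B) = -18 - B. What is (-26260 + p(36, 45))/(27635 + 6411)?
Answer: -26323/34046 ≈ -0.77316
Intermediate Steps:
(-26260 + p(36, 45))/(27635 + 6411) = (-26260 + (-18 - 1*45))/(27635 + 6411) = (-26260 + (-18 - 45))/34046 = (-26260 - 63)*(1/34046) = -26323*1/34046 = -26323/34046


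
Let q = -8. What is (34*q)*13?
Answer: -3536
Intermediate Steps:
(34*q)*13 = (34*(-8))*13 = -272*13 = -3536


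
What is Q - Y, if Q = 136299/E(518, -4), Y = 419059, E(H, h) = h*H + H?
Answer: -217117995/518 ≈ -4.1915e+5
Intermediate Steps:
E(H, h) = H + H*h (E(H, h) = H*h + H = H + H*h)
Q = -45433/518 (Q = 136299/((518*(1 - 4))) = 136299/((518*(-3))) = 136299/(-1554) = 136299*(-1/1554) = -45433/518 ≈ -87.708)
Q - Y = -45433/518 - 1*419059 = -45433/518 - 419059 = -217117995/518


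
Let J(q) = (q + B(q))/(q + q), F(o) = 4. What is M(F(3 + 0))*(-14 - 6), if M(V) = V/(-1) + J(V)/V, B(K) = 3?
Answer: 605/8 ≈ 75.625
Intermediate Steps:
J(q) = (3 + q)/(2*q) (J(q) = (q + 3)/(q + q) = (3 + q)/((2*q)) = (3 + q)*(1/(2*q)) = (3 + q)/(2*q))
M(V) = -V + (3 + V)/(2*V²) (M(V) = V/(-1) + ((3 + V)/(2*V))/V = V*(-1) + (3 + V)/(2*V²) = -V + (3 + V)/(2*V²))
M(F(3 + 0))*(-14 - 6) = ((½)*(3 + 4 - 2*4³)/4²)*(-14 - 6) = ((½)*(1/16)*(3 + 4 - 2*64))*(-20) = ((½)*(1/16)*(3 + 4 - 128))*(-20) = ((½)*(1/16)*(-121))*(-20) = -121/32*(-20) = 605/8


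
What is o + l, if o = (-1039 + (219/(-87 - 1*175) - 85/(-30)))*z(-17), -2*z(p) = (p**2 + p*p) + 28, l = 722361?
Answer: 135791033/131 ≈ 1.0366e+6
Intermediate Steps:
z(p) = -14 - p**2 (z(p) = -((p**2 + p*p) + 28)/2 = -((p**2 + p**2) + 28)/2 = -(2*p**2 + 28)/2 = -(28 + 2*p**2)/2 = -14 - p**2)
o = 41161742/131 (o = (-1039 + (219/(-87 - 1*175) - 85/(-30)))*(-14 - 1*(-17)**2) = (-1039 + (219/(-87 - 175) - 85*(-1/30)))*(-14 - 1*289) = (-1039 + (219/(-262) + 17/6))*(-14 - 289) = (-1039 + (219*(-1/262) + 17/6))*(-303) = (-1039 + (-219/262 + 17/6))*(-303) = (-1039 + 785/393)*(-303) = -407542/393*(-303) = 41161742/131 ≈ 3.1421e+5)
o + l = 41161742/131 + 722361 = 135791033/131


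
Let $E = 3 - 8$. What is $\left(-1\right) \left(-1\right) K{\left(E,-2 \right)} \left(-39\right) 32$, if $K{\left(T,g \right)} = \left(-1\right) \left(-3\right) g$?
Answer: $7488$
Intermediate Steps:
$E = -5$ ($E = 3 - 8 = -5$)
$K{\left(T,g \right)} = 3 g$
$\left(-1\right) \left(-1\right) K{\left(E,-2 \right)} \left(-39\right) 32 = \left(-1\right) \left(-1\right) 3 \left(-2\right) \left(-39\right) 32 = 1 \left(-6\right) \left(-39\right) 32 = \left(-6\right) \left(-39\right) 32 = 234 \cdot 32 = 7488$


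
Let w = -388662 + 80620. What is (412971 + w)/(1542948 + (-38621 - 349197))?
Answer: 104929/1155130 ≈ 0.090837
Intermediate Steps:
w = -308042
(412971 + w)/(1542948 + (-38621 - 349197)) = (412971 - 308042)/(1542948 + (-38621 - 349197)) = 104929/(1542948 - 387818) = 104929/1155130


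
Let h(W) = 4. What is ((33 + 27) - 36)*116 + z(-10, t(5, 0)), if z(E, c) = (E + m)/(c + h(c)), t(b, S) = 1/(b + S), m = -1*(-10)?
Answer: 2784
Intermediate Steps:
m = 10
t(b, S) = 1/(S + b)
z(E, c) = (10 + E)/(4 + c) (z(E, c) = (E + 10)/(c + 4) = (10 + E)/(4 + c))
((33 + 27) - 36)*116 + z(-10, t(5, 0)) = ((33 + 27) - 36)*116 + (10 - 10)/(4 + 1/(0 + 5)) = (60 - 36)*116 + 0/(4 + 1/5) = 24*116 + 0/(4 + ⅕) = 2784 + 0/(21/5) = 2784 + (5/21)*0 = 2784 + 0 = 2784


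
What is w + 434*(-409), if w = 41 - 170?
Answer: -177635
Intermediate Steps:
w = -129
w + 434*(-409) = -129 + 434*(-409) = -129 - 177506 = -177635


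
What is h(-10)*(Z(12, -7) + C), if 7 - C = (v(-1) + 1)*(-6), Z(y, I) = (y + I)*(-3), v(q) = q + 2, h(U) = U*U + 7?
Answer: 428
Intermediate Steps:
h(U) = 7 + U**2 (h(U) = U**2 + 7 = 7 + U**2)
v(q) = 2 + q
Z(y, I) = -3*I - 3*y (Z(y, I) = (I + y)*(-3) = -3*I - 3*y)
C = 19 (C = 7 - ((2 - 1) + 1)*(-6) = 7 - (1 + 1)*(-6) = 7 - 2*(-6) = 7 - 1*(-12) = 7 + 12 = 19)
h(-10)*(Z(12, -7) + C) = (7 + (-10)**2)*((-3*(-7) - 3*12) + 19) = (7 + 100)*((21 - 36) + 19) = 107*(-15 + 19) = 107*4 = 428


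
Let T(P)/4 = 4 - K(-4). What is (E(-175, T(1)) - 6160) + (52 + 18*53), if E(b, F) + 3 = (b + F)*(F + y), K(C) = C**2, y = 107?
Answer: -18314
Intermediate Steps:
T(P) = -48 (T(P) = 4*(4 - 1*(-4)**2) = 4*(4 - 1*16) = 4*(4 - 16) = 4*(-12) = -48)
E(b, F) = -3 + (107 + F)*(F + b) (E(b, F) = -3 + (b + F)*(F + 107) = -3 + (F + b)*(107 + F) = -3 + (107 + F)*(F + b))
(E(-175, T(1)) - 6160) + (52 + 18*53) = ((-3 + (-48)**2 + 107*(-48) + 107*(-175) - 48*(-175)) - 6160) + (52 + 18*53) = ((-3 + 2304 - 5136 - 18725 + 8400) - 6160) + (52 + 954) = (-13160 - 6160) + 1006 = -19320 + 1006 = -18314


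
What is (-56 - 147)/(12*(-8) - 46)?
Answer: 203/142 ≈ 1.4296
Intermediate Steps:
(-56 - 147)/(12*(-8) - 46) = -203/(-96 - 46) = -203/(-142) = -203*(-1/142) = 203/142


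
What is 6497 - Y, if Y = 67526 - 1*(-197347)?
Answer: -258376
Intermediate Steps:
Y = 264873 (Y = 67526 + 197347 = 264873)
6497 - Y = 6497 - 1*264873 = 6497 - 264873 = -258376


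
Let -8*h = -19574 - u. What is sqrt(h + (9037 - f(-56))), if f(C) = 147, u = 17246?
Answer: sqrt(53970)/2 ≈ 116.16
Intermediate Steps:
h = 9205/2 (h = -(-19574 - 1*17246)/8 = -(-19574 - 17246)/8 = -1/8*(-36820) = 9205/2 ≈ 4602.5)
sqrt(h + (9037 - f(-56))) = sqrt(9205/2 + (9037 - 1*147)) = sqrt(9205/2 + (9037 - 147)) = sqrt(9205/2 + 8890) = sqrt(26985/2) = sqrt(53970)/2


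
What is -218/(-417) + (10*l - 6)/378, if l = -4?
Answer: 10537/26271 ≈ 0.40109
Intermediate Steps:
-218/(-417) + (10*l - 6)/378 = -218/(-417) + (10*(-4) - 6)/378 = -218*(-1/417) + (-40 - 6)*(1/378) = 218/417 - 46*1/378 = 218/417 - 23/189 = 10537/26271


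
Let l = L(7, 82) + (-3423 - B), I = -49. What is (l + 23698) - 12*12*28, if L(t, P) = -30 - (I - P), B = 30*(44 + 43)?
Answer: 13734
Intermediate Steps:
B = 2610 (B = 30*87 = 2610)
L(t, P) = 19 + P (L(t, P) = -30 - (-49 - P) = -30 + (49 + P) = 19 + P)
l = -5932 (l = (19 + 82) + (-3423 - 1*2610) = 101 + (-3423 - 2610) = 101 - 6033 = -5932)
(l + 23698) - 12*12*28 = (-5932 + 23698) - 12*12*28 = 17766 - 144*28 = 17766 - 4032 = 13734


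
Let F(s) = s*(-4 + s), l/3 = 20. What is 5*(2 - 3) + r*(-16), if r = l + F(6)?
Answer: -1157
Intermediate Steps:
l = 60 (l = 3*20 = 60)
r = 72 (r = 60 + 6*(-4 + 6) = 60 + 6*2 = 60 + 12 = 72)
5*(2 - 3) + r*(-16) = 5*(2 - 3) + 72*(-16) = 5*(-1) - 1152 = -5 - 1152 = -1157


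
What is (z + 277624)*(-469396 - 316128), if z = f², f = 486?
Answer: -403617941680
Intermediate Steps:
z = 236196 (z = 486² = 236196)
(z + 277624)*(-469396 - 316128) = (236196 + 277624)*(-469396 - 316128) = 513820*(-785524) = -403617941680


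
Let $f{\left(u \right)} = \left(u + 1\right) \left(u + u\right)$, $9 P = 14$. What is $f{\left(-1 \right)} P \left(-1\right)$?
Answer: $0$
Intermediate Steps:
$P = \frac{14}{9}$ ($P = \frac{1}{9} \cdot 14 = \frac{14}{9} \approx 1.5556$)
$f{\left(u \right)} = 2 u \left(1 + u\right)$ ($f{\left(u \right)} = \left(1 + u\right) 2 u = 2 u \left(1 + u\right)$)
$f{\left(-1 \right)} P \left(-1\right) = 2 \left(-1\right) \left(1 - 1\right) \frac{14}{9} \left(-1\right) = 2 \left(-1\right) 0 \cdot \frac{14}{9} \left(-1\right) = 0 \cdot \frac{14}{9} \left(-1\right) = 0 \left(-1\right) = 0$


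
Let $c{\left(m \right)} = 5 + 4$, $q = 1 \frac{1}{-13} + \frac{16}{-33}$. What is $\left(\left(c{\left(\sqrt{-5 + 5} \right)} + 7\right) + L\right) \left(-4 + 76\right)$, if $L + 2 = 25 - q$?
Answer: $\frac{407328}{143} \approx 2848.4$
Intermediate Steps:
$q = - \frac{241}{429}$ ($q = 1 \left(- \frac{1}{13}\right) + 16 \left(- \frac{1}{33}\right) = - \frac{1}{13} - \frac{16}{33} = - \frac{241}{429} \approx -0.56177$)
$c{\left(m \right)} = 9$
$L = \frac{10108}{429}$ ($L = -2 + \left(25 - - \frac{241}{429}\right) = -2 + \left(25 + \frac{241}{429}\right) = -2 + \frac{10966}{429} = \frac{10108}{429} \approx 23.562$)
$\left(\left(c{\left(\sqrt{-5 + 5} \right)} + 7\right) + L\right) \left(-4 + 76\right) = \left(\left(9 + 7\right) + \frac{10108}{429}\right) \left(-4 + 76\right) = \left(16 + \frac{10108}{429}\right) 72 = \frac{16972}{429} \cdot 72 = \frac{407328}{143}$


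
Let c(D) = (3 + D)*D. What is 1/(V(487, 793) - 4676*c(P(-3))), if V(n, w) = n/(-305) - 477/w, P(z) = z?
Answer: -3965/8716 ≈ -0.45491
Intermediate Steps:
V(n, w) = -477/w - n/305 (V(n, w) = n*(-1/305) - 477/w = -n/305 - 477/w = -477/w - n/305)
c(D) = D*(3 + D)
1/(V(487, 793) - 4676*c(P(-3))) = 1/((-477/793 - 1/305*487) - (-14028)*(3 - 3)) = 1/((-477*1/793 - 487/305) - (-14028)*0) = 1/((-477/793 - 487/305) - 4676*0) = 1/(-8716/3965 + 0) = 1/(-8716/3965) = -3965/8716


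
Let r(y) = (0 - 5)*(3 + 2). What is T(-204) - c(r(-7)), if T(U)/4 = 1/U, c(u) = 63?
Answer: -3214/51 ≈ -63.020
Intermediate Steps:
r(y) = -25 (r(y) = -5*5 = -25)
T(U) = 4/U
T(-204) - c(r(-7)) = 4/(-204) - 1*63 = 4*(-1/204) - 63 = -1/51 - 63 = -3214/51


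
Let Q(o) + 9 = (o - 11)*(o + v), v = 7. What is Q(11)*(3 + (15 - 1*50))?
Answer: 288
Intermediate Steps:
Q(o) = -9 + (-11 + o)*(7 + o) (Q(o) = -9 + (o - 11)*(o + 7) = -9 + (-11 + o)*(7 + o))
Q(11)*(3 + (15 - 1*50)) = (-86 + 11**2 - 4*11)*(3 + (15 - 1*50)) = (-86 + 121 - 44)*(3 + (15 - 50)) = -9*(3 - 35) = -9*(-32) = 288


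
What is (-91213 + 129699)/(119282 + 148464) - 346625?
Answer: -46403709382/133873 ≈ -3.4663e+5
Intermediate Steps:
(-91213 + 129699)/(119282 + 148464) - 346625 = 38486/267746 - 346625 = 38486*(1/267746) - 346625 = 19243/133873 - 346625 = -46403709382/133873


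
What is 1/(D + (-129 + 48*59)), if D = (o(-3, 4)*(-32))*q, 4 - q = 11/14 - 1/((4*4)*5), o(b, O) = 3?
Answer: 35/83763 ≈ 0.00041785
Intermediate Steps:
q = 1807/560 (q = 4 - (11/14 - 1/((4*4)*5)) = 4 - (11*(1/14) - 1/(16*5)) = 4 - (11/14 - 1/80) = 4 - 1*433/560 = 4 - 433/560 = 1807/560 ≈ 3.2268)
D = -10842/35 (D = (3*(-32))*(1807/560) = -96*1807/560 = -10842/35 ≈ -309.77)
1/(D + (-129 + 48*59)) = 1/(-10842/35 + (-129 + 48*59)) = 1/(-10842/35 + (-129 + 2832)) = 1/(-10842/35 + 2703) = 1/(83763/35) = 35/83763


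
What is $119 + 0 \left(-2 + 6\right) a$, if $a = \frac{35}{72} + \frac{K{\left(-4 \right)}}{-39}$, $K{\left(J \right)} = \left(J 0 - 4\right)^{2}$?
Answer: $119$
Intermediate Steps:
$K{\left(J \right)} = 16$ ($K{\left(J \right)} = \left(0 - 4\right)^{2} = \left(-4\right)^{2} = 16$)
$a = \frac{71}{936}$ ($a = \frac{35}{72} + \frac{16}{-39} = 35 \cdot \frac{1}{72} + 16 \left(- \frac{1}{39}\right) = \frac{35}{72} - \frac{16}{39} = \frac{71}{936} \approx 0.075855$)
$119 + 0 \left(-2 + 6\right) a = 119 + 0 \left(-2 + 6\right) \frac{71}{936} = 119 + 0 \cdot 4 \cdot \frac{71}{936} = 119 + 0 \cdot \frac{71}{936} = 119 + 0 = 119$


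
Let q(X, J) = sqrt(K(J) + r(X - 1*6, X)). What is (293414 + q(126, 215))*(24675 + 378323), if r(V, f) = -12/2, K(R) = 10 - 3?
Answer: 118245658170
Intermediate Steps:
K(R) = 7
r(V, f) = -6 (r(V, f) = -12*1/2 = -6)
q(X, J) = 1 (q(X, J) = sqrt(7 - 6) = sqrt(1) = 1)
(293414 + q(126, 215))*(24675 + 378323) = (293414 + 1)*(24675 + 378323) = 293415*402998 = 118245658170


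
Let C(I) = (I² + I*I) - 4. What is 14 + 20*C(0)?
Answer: -66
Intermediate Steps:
C(I) = -4 + 2*I² (C(I) = (I² + I²) - 4 = 2*I² - 4 = -4 + 2*I²)
14 + 20*C(0) = 14 + 20*(-4 + 2*0²) = 14 + 20*(-4 + 2*0) = 14 + 20*(-4 + 0) = 14 + 20*(-4) = 14 - 80 = -66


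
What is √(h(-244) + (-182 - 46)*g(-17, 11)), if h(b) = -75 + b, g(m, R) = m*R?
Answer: √42317 ≈ 205.71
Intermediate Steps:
g(m, R) = R*m
√(h(-244) + (-182 - 46)*g(-17, 11)) = √((-75 - 244) + (-182 - 46)*(11*(-17))) = √(-319 - 228*(-187)) = √(-319 + 42636) = √42317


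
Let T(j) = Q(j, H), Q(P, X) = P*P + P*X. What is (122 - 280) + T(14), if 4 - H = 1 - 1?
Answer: 94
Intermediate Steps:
H = 4 (H = 4 - (1 - 1) = 4 - 1*0 = 4 + 0 = 4)
Q(P, X) = P² + P*X
T(j) = j*(4 + j) (T(j) = j*(j + 4) = j*(4 + j))
(122 - 280) + T(14) = (122 - 280) + 14*(4 + 14) = -158 + 14*18 = -158 + 252 = 94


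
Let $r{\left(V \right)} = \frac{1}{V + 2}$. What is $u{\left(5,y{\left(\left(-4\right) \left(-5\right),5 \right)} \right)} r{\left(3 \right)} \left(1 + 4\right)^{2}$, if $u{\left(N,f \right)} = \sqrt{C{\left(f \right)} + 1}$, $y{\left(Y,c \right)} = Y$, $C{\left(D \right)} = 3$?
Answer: $10$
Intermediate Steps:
$u{\left(N,f \right)} = 2$ ($u{\left(N,f \right)} = \sqrt{3 + 1} = \sqrt{4} = 2$)
$r{\left(V \right)} = \frac{1}{2 + V}$
$u{\left(5,y{\left(\left(-4\right) \left(-5\right),5 \right)} \right)} r{\left(3 \right)} \left(1 + 4\right)^{2} = \frac{2}{2 + 3} \left(1 + 4\right)^{2} = \frac{2}{5} \cdot 5^{2} = 2 \cdot \frac{1}{5} \cdot 25 = \frac{2}{5} \cdot 25 = 10$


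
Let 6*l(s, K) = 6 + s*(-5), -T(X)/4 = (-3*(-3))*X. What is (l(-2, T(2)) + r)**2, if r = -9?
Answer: 361/9 ≈ 40.111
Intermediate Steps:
T(X) = -36*X (T(X) = -4*(-3*(-3))*X = -36*X)
l(s, K) = 1 - 5*s/6 (l(s, K) = (6 + s*(-5))/6 = (6 - 5*s)/6 = 1 - 5*s/6)
(l(-2, T(2)) + r)**2 = ((1 - 5/6*(-2)) - 9)**2 = ((1 + 5/3) - 9)**2 = (8/3 - 9)**2 = (-19/3)**2 = 361/9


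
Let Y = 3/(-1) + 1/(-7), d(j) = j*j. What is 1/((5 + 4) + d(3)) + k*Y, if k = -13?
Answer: 5155/126 ≈ 40.913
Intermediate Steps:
d(j) = j²
Y = -22/7 (Y = 3*(-1) + 1*(-⅐) = -3 - ⅐ = -22/7 ≈ -3.1429)
1/((5 + 4) + d(3)) + k*Y = 1/((5 + 4) + 3²) - 13*(-22/7) = 1/(9 + 9) + 286/7 = 1/18 + 286/7 = 5155/126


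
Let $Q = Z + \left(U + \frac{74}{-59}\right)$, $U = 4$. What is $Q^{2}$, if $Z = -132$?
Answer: $\frac{58155876}{3481} \approx 16707.0$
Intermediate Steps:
$Q = - \frac{7626}{59}$ ($Q = -132 + \left(4 + \frac{74}{-59}\right) = -132 + \left(4 + 74 \left(- \frac{1}{59}\right)\right) = -132 + \left(4 - \frac{74}{59}\right) = -132 + \frac{162}{59} = - \frac{7626}{59} \approx -129.25$)
$Q^{2} = \left(- \frac{7626}{59}\right)^{2} = \frac{58155876}{3481}$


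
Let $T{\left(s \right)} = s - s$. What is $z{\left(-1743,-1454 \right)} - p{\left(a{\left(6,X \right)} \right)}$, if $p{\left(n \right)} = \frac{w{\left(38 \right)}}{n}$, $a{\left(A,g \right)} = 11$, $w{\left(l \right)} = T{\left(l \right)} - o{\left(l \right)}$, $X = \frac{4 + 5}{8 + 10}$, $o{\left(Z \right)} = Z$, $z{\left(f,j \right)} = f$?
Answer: $- \frac{19135}{11} \approx -1739.5$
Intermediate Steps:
$T{\left(s \right)} = 0$
$X = \frac{1}{2}$ ($X = \frac{9}{18} = 9 \cdot \frac{1}{18} = \frac{1}{2} \approx 0.5$)
$w{\left(l \right)} = - l$ ($w{\left(l \right)} = 0 - l = - l$)
$p{\left(n \right)} = - \frac{38}{n}$ ($p{\left(n \right)} = \frac{\left(-1\right) 38}{n} = - \frac{38}{n}$)
$z{\left(-1743,-1454 \right)} - p{\left(a{\left(6,X \right)} \right)} = -1743 - - \frac{38}{11} = -1743 + \frac{38}{11} = - \frac{19135}{11}$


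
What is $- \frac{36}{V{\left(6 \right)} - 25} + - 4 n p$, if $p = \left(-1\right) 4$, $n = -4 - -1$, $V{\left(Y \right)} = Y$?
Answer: $- \frac{876}{19} \approx -46.105$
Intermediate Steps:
$n = -3$ ($n = -4 + 1 = -3$)
$p = -4$
$- \frac{36}{V{\left(6 \right)} - 25} + - 4 n p = - \frac{36}{6 - 25} + \left(-4\right) \left(-3\right) \left(-4\right) = - \frac{36}{-19} + 12 \left(-4\right) = \left(-36\right) \left(- \frac{1}{19}\right) - 48 = \frac{36}{19} - 48 = - \frac{876}{19}$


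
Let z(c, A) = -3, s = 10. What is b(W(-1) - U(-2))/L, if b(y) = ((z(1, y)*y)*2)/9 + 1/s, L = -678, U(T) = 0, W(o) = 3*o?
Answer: -7/2260 ≈ -0.0030973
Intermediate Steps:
b(y) = ⅒ - 2*y/3 (b(y) = (-3*y*2)/9 + 1/10 = -6*y*(⅑) + 1*(⅒) = -2*y/3 + ⅒ = ⅒ - 2*y/3)
b(W(-1) - U(-2))/L = (⅒ - 2*(3*(-1) - 1*0)/3)/(-678) = (⅒ - 2*(-3 + 0)/3)*(-1/678) = (⅒ - ⅔*(-3))*(-1/678) = (⅒ + 2)*(-1/678) = (21/10)*(-1/678) = -7/2260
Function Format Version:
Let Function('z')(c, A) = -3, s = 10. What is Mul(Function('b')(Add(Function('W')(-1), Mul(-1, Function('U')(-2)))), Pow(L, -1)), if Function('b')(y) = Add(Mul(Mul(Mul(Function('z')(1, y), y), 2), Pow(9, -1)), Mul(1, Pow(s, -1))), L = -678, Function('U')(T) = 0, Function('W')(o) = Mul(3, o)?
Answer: Rational(-7, 2260) ≈ -0.0030973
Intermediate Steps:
Function('b')(y) = Add(Rational(1, 10), Mul(Rational(-2, 3), y)) (Function('b')(y) = Add(Mul(Mul(Mul(-3, y), 2), Pow(9, -1)), Mul(1, Pow(10, -1))) = Add(Mul(Mul(-6, y), Rational(1, 9)), Mul(1, Rational(1, 10))) = Add(Mul(Rational(-2, 3), y), Rational(1, 10)) = Add(Rational(1, 10), Mul(Rational(-2, 3), y)))
Mul(Function('b')(Add(Function('W')(-1), Mul(-1, Function('U')(-2)))), Pow(L, -1)) = Mul(Add(Rational(1, 10), Mul(Rational(-2, 3), Add(Mul(3, -1), Mul(-1, 0)))), Pow(-678, -1)) = Mul(Add(Rational(1, 10), Mul(Rational(-2, 3), Add(-3, 0))), Rational(-1, 678)) = Mul(Add(Rational(1, 10), Mul(Rational(-2, 3), -3)), Rational(-1, 678)) = Mul(Add(Rational(1, 10), 2), Rational(-1, 678)) = Mul(Rational(21, 10), Rational(-1, 678)) = Rational(-7, 2260)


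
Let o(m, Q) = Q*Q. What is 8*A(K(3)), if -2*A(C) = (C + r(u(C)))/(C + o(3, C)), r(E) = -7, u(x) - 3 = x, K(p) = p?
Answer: 4/3 ≈ 1.3333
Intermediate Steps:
o(m, Q) = Q**2
u(x) = 3 + x
A(C) = -(-7 + C)/(2*(C + C**2)) (A(C) = -(C - 7)/(2*(C + C**2)) = -(-7 + C)/(2*(C + C**2)))
8*A(K(3)) = 8*((1/2)*(7 - 1*3)/(3*(1 + 3))) = 8*((1/2)*(1/3)*(7 - 3)/4) = 8*((1/2)*(1/3)*(1/4)*4) = 8*(1/6) = 4/3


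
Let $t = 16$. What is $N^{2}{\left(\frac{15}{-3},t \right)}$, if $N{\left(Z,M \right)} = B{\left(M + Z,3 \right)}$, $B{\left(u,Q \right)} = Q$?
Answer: $9$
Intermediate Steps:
$N{\left(Z,M \right)} = 3$
$N^{2}{\left(\frac{15}{-3},t \right)} = 3^{2} = 9$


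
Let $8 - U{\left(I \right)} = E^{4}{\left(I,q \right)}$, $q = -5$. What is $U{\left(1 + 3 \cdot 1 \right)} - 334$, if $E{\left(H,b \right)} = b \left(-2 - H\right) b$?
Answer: $-506250326$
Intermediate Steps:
$E{\left(H,b \right)} = b^{2} \left(-2 - H\right)$
$U{\left(I \right)} = 8 - \left(-50 - 25 I\right)^{4}$ ($U{\left(I \right)} = 8 - \left(\left(-5\right)^{2} \left(-2 - I\right)\right)^{4} = 8 - \left(25 \left(-2 - I\right)\right)^{4} = 8 - \left(-50 - 25 I\right)^{4}$)
$U{\left(1 + 3 \cdot 1 \right)} - 334 = \left(8 - 390625 \left(2 + \left(1 + 3 \cdot 1\right)\right)^{4}\right) - 334 = \left(8 - 390625 \left(2 + \left(1 + 3\right)\right)^{4}\right) - 334 = \left(8 - 390625 \left(2 + 4\right)^{4}\right) - 334 = \left(8 - 390625 \cdot 6^{4}\right) - 334 = \left(8 - 506250000\right) - 334 = -506249992 - 334 = -506250326$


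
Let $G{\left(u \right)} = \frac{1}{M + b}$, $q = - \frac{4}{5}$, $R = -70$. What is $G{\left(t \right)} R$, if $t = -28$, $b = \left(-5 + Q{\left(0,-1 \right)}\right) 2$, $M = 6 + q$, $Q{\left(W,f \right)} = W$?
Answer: $\frac{175}{12} \approx 14.583$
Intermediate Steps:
$q = - \frac{4}{5}$ ($q = \left(-4\right) \frac{1}{5} = - \frac{4}{5} \approx -0.8$)
$M = \frac{26}{5}$ ($M = 6 - \frac{4}{5} = \frac{26}{5} \approx 5.2$)
$b = -10$ ($b = \left(-5 + 0\right) 2 = \left(-5\right) 2 = -10$)
$G{\left(u \right)} = - \frac{5}{24}$ ($G{\left(u \right)} = \frac{1}{\frac{26}{5} - 10} = \frac{1}{- \frac{24}{5}} = - \frac{5}{24}$)
$G{\left(t \right)} R = \left(- \frac{5}{24}\right) \left(-70\right) = \frac{175}{12}$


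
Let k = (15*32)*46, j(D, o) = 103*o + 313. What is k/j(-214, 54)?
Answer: 4416/1175 ≈ 3.7583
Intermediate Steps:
j(D, o) = 313 + 103*o
k = 22080 (k = 480*46 = 22080)
k/j(-214, 54) = 22080/(313 + 103*54) = 22080/(313 + 5562) = 22080/5875 = 22080*(1/5875) = 4416/1175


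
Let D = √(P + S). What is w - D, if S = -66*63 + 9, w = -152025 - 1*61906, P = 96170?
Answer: -213931 - √92021 ≈ -2.1423e+5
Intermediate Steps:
w = -213931 (w = -152025 - 61906 = -213931)
S = -4149 (S = -4158 + 9 = -4149)
D = √92021 (D = √(96170 - 4149) = √92021 ≈ 303.35)
w - D = -213931 - √92021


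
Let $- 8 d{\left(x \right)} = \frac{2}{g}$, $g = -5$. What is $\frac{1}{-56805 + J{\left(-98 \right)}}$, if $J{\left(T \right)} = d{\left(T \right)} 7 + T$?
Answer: $- \frac{20}{1138053} \approx -1.7574 \cdot 10^{-5}$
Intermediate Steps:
$d{\left(x \right)} = \frac{1}{20}$ ($d{\left(x \right)} = - \frac{2 \frac{1}{-5}}{8} = - \frac{2 \left(- \frac{1}{5}\right)}{8} = \left(- \frac{1}{8}\right) \left(- \frac{2}{5}\right) = \frac{1}{20}$)
$J{\left(T \right)} = \frac{7}{20} + T$ ($J{\left(T \right)} = \frac{1}{20} \cdot 7 + T = \frac{7}{20} + T$)
$\frac{1}{-56805 + J{\left(-98 \right)}} = \frac{1}{-56805 + \left(\frac{7}{20} - 98\right)} = \frac{1}{-56805 - \frac{1953}{20}} = \frac{1}{- \frac{1138053}{20}} = - \frac{20}{1138053}$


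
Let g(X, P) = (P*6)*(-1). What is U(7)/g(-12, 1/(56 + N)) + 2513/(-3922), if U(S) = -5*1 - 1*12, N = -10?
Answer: 1525963/11766 ≈ 129.69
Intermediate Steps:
g(X, P) = -6*P (g(X, P) = (6*P)*(-1) = -6*P)
U(S) = -17 (U(S) = -5 - 12 = -17)
U(7)/g(-12, 1/(56 + N)) + 2513/(-3922) = -17/((-6/(56 - 10))) + 2513/(-3922) = -17/((-6/46)) + 2513*(-1/3922) = -17/((-6*1/46)) - 2513/3922 = -17/(-3/23) - 2513/3922 = -17*(-23/3) - 2513/3922 = 391/3 - 2513/3922 = 1525963/11766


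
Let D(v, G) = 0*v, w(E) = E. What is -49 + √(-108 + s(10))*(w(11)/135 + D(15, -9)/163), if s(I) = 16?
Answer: -49 + 22*I*√23/135 ≈ -49.0 + 0.78154*I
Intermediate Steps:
D(v, G) = 0
-49 + √(-108 + s(10))*(w(11)/135 + D(15, -9)/163) = -49 + √(-108 + 16)*(11/135 + 0/163) = -49 + √(-92)*(11*(1/135) + 0*(1/163)) = -49 + (2*I*√23)*(11/135 + 0) = -49 + (2*I*√23)*(11/135) = -49 + 22*I*√23/135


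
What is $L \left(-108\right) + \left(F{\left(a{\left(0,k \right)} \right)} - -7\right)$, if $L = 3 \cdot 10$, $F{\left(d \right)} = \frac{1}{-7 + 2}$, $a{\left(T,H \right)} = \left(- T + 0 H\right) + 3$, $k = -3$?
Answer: $- \frac{16166}{5} \approx -3233.2$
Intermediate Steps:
$a{\left(T,H \right)} = 3 - T$ ($a{\left(T,H \right)} = \left(- T + 0\right) + 3 = - T + 3 = 3 - T$)
$F{\left(d \right)} = - \frac{1}{5}$ ($F{\left(d \right)} = \frac{1}{-5} = - \frac{1}{5}$)
$L = 30$
$L \left(-108\right) + \left(F{\left(a{\left(0,k \right)} \right)} - -7\right) = 30 \left(-108\right) - - \frac{34}{5} = -3240 + \left(- \frac{1}{5} + 7\right) = -3240 + \frac{34}{5} = - \frac{16166}{5}$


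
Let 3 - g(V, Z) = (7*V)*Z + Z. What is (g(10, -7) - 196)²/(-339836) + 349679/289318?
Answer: 23023975089/24580167962 ≈ 0.93669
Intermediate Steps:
g(V, Z) = 3 - Z - 7*V*Z (g(V, Z) = 3 - ((7*V)*Z + Z) = 3 - (7*V*Z + Z) = 3 - (Z + 7*V*Z) = 3 + (-Z - 7*V*Z) = 3 - Z - 7*V*Z)
(g(10, -7) - 196)²/(-339836) + 349679/289318 = ((3 - 1*(-7) - 7*10*(-7)) - 196)²/(-339836) + 349679/289318 = ((3 + 7 + 490) - 196)²*(-1/339836) + 349679*(1/289318) = (500 - 196)²*(-1/339836) + 349679/289318 = 304²*(-1/339836) + 349679/289318 = 92416*(-1/339836) + 349679/289318 = -23104/84959 + 349679/289318 = 23023975089/24580167962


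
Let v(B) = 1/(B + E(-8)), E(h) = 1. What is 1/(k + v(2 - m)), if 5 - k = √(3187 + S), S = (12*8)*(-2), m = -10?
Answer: -858/501799 - 169*√2995/501799 ≈ -0.020141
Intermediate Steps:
S = -192 (S = 96*(-2) = -192)
v(B) = 1/(1 + B) (v(B) = 1/(B + 1) = 1/(1 + B))
k = 5 - √2995 (k = 5 - √(3187 - 192) = 5 - √2995 ≈ -49.727)
1/(k + v(2 - m)) = 1/((5 - √2995) + 1/(1 + (2 - 1*(-10)))) = 1/((5 - √2995) + 1/(1 + (2 + 10))) = 1/((5 - √2995) + 1/(1 + 12)) = 1/((5 - √2995) + 1/13) = 1/(66/13 - √2995)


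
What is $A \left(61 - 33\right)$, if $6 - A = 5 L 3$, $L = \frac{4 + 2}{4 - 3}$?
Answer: $-2352$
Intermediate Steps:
$L = 6$ ($L = \frac{6}{1} = 6 \cdot 1 = 6$)
$A = -84$ ($A = 6 - 5 \cdot 6 \cdot 3 = 6 - 30 \cdot 3 = 6 - 90 = -84$)
$A \left(61 - 33\right) = - 84 \left(61 - 33\right) = \left(-84\right) 28 = -2352$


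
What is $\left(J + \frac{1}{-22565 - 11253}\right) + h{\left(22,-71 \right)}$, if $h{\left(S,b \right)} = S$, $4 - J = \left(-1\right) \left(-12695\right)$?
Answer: $- \frac{428440243}{33818} \approx -12669.0$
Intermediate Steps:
$J = -12691$ ($J = 4 - \left(-1\right) \left(-12695\right) = 4 - 12695 = -12691$)
$\left(J + \frac{1}{-22565 - 11253}\right) + h{\left(22,-71 \right)} = \left(-12691 + \frac{1}{-22565 - 11253}\right) + 22 = \left(-12691 + \frac{1}{-33818}\right) + 22 = \left(-12691 - \frac{1}{33818}\right) + 22 = - \frac{429184239}{33818} + 22 = - \frac{428440243}{33818}$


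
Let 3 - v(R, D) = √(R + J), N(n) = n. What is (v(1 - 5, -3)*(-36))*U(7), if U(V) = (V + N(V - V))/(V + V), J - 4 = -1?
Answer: -54 + 18*I ≈ -54.0 + 18.0*I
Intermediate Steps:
J = 3 (J = 4 - 1 = 3)
v(R, D) = 3 - √(3 + R) (v(R, D) = 3 - √(R + 3) = 3 - √(3 + R))
U(V) = ½ (U(V) = (V + (V - V))/(V + V) = (V + 0)/((2*V)) = V*(1/(2*V)) = ½)
(v(1 - 5, -3)*(-36))*U(7) = ((3 - √(3 + (1 - 5)))*(-36))*(½) = ((3 - √(3 - 4))*(-36))*(½) = ((3 - √(-1))*(-36))*(½) = ((3 - I)*(-36))*(½) = (-108 + 36*I)*(½) = -54 + 18*I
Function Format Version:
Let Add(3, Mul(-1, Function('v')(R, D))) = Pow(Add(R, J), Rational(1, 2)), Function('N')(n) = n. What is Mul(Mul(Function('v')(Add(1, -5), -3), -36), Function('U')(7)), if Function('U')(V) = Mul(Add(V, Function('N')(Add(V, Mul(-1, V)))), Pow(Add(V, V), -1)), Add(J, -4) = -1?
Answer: Add(-54, Mul(18, I)) ≈ Add(-54.000, Mul(18.000, I))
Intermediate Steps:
J = 3 (J = Add(4, -1) = 3)
Function('v')(R, D) = Add(3, Mul(-1, Pow(Add(3, R), Rational(1, 2)))) (Function('v')(R, D) = Add(3, Mul(-1, Pow(Add(R, 3), Rational(1, 2)))) = Add(3, Mul(-1, Pow(Add(3, R), Rational(1, 2)))))
Function('U')(V) = Rational(1, 2) (Function('U')(V) = Mul(Add(V, Add(V, Mul(-1, V))), Pow(Add(V, V), -1)) = Mul(Add(V, 0), Pow(Mul(2, V), -1)) = Mul(V, Mul(Rational(1, 2), Pow(V, -1))) = Rational(1, 2))
Mul(Mul(Function('v')(Add(1, -5), -3), -36), Function('U')(7)) = Mul(Mul(Add(3, Mul(-1, Pow(Add(3, Add(1, -5)), Rational(1, 2)))), -36), Rational(1, 2)) = Mul(Mul(Add(3, Mul(-1, Pow(Add(3, -4), Rational(1, 2)))), -36), Rational(1, 2)) = Mul(Mul(Add(3, Mul(-1, Pow(-1, Rational(1, 2)))), -36), Rational(1, 2)) = Mul(Mul(Add(3, Mul(-1, I)), -36), Rational(1, 2)) = Mul(Add(-108, Mul(36, I)), Rational(1, 2)) = Add(-54, Mul(18, I))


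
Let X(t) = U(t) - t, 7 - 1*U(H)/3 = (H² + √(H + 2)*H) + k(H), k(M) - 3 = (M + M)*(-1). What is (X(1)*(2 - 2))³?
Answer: 0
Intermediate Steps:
k(M) = 3 - 2*M (k(M) = 3 + (M + M)*(-1) = 3 + (2*M)*(-1) = 3 - 2*M)
U(H) = 12 - 3*H² + 6*H - 3*H*√(2 + H) (U(H) = 21 - 3*((H² + √(H + 2)*H) + (3 - 2*H)) = 21 - 3*((H² + √(2 + H)*H) + (3 - 2*H)) = 21 - 3*((H² + H*√(2 + H)) + (3 - 2*H)) = 21 - 3*(3 + H² - 2*H + H*√(2 + H)) = 21 + (-9 - 3*H² + 6*H - 3*H*√(2 + H)) = 12 - 3*H² + 6*H - 3*H*√(2 + H))
X(t) = 12 - 3*t² + 5*t - 3*t*√(2 + t) (X(t) = (12 - 3*t² + 6*t - 3*t*√(2 + t)) - t = 12 - 3*t² + 5*t - 3*t*√(2 + t))
(X(1)*(2 - 2))³ = ((12 - 3*1² + 5*1 - 3*1*√(2 + 1))*(2 - 2))³ = ((12 - 3*1 + 5 - 3*1*√3)*0)³ = ((12 - 3 + 5 - 3*√3)*0)³ = ((14 - 3*√3)*0)³ = 0³ = 0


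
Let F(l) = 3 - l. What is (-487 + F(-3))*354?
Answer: -170274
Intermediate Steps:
(-487 + F(-3))*354 = (-487 + (3 - 1*(-3)))*354 = (-487 + (3 + 3))*354 = (-487 + 6)*354 = -481*354 = -170274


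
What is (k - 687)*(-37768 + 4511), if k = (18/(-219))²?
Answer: 121753444659/5329 ≈ 2.2847e+7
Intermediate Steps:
k = 36/5329 (k = (18*(-1/219))² = (-6/73)² = 36/5329 ≈ 0.0067555)
(k - 687)*(-37768 + 4511) = (36/5329 - 687)*(-37768 + 4511) = -3660987/5329*(-33257) = 121753444659/5329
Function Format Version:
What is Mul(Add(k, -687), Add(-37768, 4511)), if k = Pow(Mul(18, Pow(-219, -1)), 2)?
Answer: Rational(121753444659, 5329) ≈ 2.2847e+7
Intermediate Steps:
k = Rational(36, 5329) (k = Pow(Mul(18, Rational(-1, 219)), 2) = Pow(Rational(-6, 73), 2) = Rational(36, 5329) ≈ 0.0067555)
Mul(Add(k, -687), Add(-37768, 4511)) = Mul(Add(Rational(36, 5329), -687), Add(-37768, 4511)) = Mul(Rational(-3660987, 5329), -33257) = Rational(121753444659, 5329)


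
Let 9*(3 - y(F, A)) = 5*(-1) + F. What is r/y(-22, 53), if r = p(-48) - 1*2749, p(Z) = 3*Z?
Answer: -2893/6 ≈ -482.17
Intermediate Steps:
y(F, A) = 32/9 - F/9 (y(F, A) = 3 - (5*(-1) + F)/9 = 3 - (-5 + F)/9 = 3 + (5/9 - F/9) = 32/9 - F/9)
r = -2893 (r = 3*(-48) - 1*2749 = -144 - 2749 = -2893)
r/y(-22, 53) = -2893/(32/9 - 1/9*(-22)) = -2893/(32/9 + 22/9) = -2893/6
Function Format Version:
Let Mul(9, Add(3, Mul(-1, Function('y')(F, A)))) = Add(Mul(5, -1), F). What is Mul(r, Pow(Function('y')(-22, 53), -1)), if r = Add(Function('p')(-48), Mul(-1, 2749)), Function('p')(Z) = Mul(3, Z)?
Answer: Rational(-2893, 6) ≈ -482.17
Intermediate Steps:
Function('y')(F, A) = Add(Rational(32, 9), Mul(Rational(-1, 9), F)) (Function('y')(F, A) = Add(3, Mul(Rational(-1, 9), Add(Mul(5, -1), F))) = Add(3, Mul(Rational(-1, 9), Add(-5, F))) = Add(3, Add(Rational(5, 9), Mul(Rational(-1, 9), F))) = Add(Rational(32, 9), Mul(Rational(-1, 9), F)))
r = -2893 (r = Add(Mul(3, -48), Mul(-1, 2749)) = Add(-144, -2749) = -2893)
Mul(r, Pow(Function('y')(-22, 53), -1)) = Mul(-2893, Pow(Add(Rational(32, 9), Mul(Rational(-1, 9), -22)), -1)) = Mul(-2893, Pow(Add(Rational(32, 9), Rational(22, 9)), -1)) = Mul(-2893, Pow(6, -1)) = Mul(-2893, Rational(1, 6)) = Rational(-2893, 6)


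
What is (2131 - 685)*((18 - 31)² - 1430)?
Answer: -1823406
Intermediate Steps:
(2131 - 685)*((18 - 31)² - 1430) = 1446*((-13)² - 1430) = 1446*(169 - 1430) = 1446*(-1261) = -1823406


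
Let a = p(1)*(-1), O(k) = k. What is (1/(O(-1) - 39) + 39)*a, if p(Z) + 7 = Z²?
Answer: 4677/20 ≈ 233.85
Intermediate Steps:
p(Z) = -7 + Z²
a = 6 (a = (-7 + 1²)*(-1) = (-7 + 1)*(-1) = -6*(-1) = 6)
(1/(O(-1) - 39) + 39)*a = (1/(-1 - 39) + 39)*6 = (1/(-40) + 39)*6 = (-1/40 + 39)*6 = (1559/40)*6 = 4677/20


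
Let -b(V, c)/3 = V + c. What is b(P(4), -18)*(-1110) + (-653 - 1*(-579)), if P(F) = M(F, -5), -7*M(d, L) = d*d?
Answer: -473378/7 ≈ -67625.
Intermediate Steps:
M(d, L) = -d**2/7 (M(d, L) = -d*d/7 = -d**2/7)
P(F) = -F**2/7
b(V, c) = -3*V - 3*c (b(V, c) = -3*(V + c) = -3*V - 3*c)
b(P(4), -18)*(-1110) + (-653 - 1*(-579)) = (-(-3)*4**2/7 - 3*(-18))*(-1110) + (-653 - 1*(-579)) = (-(-3)*16/7 + 54)*(-1110) + (-653 + 579) = (-3*(-16/7) + 54)*(-1110) - 74 = (48/7 + 54)*(-1110) - 74 = (426/7)*(-1110) - 74 = -472860/7 - 74 = -473378/7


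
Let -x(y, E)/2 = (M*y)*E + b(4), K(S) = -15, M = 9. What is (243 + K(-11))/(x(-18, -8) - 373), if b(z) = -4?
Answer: -228/2957 ≈ -0.077105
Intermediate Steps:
x(y, E) = 8 - 18*E*y (x(y, E) = -2*((9*y)*E - 4) = -2*(9*E*y - 4) = -2*(-4 + 9*E*y) = 8 - 18*E*y)
(243 + K(-11))/(x(-18, -8) - 373) = (243 - 15)/((8 - 18*(-8)*(-18)) - 373) = 228/((8 - 2592) - 373) = 228/(-2584 - 373) = 228/(-2957) = 228*(-1/2957) = -228/2957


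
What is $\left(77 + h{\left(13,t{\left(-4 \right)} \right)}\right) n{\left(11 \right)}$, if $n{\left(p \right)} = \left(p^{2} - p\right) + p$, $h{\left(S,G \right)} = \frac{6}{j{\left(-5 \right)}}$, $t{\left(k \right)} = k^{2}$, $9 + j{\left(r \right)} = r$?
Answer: $\frac{64856}{7} \approx 9265.1$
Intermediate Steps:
$j{\left(r \right)} = -9 + r$
$h{\left(S,G \right)} = - \frac{3}{7}$ ($h{\left(S,G \right)} = \frac{6}{-9 - 5} = \frac{6}{-14} = 6 \left(- \frac{1}{14}\right) = - \frac{3}{7}$)
$n{\left(p \right)} = p^{2}$
$\left(77 + h{\left(13,t{\left(-4 \right)} \right)}\right) n{\left(11 \right)} = \left(77 - \frac{3}{7}\right) 11^{2} = \frac{536}{7} \cdot 121 = \frac{64856}{7}$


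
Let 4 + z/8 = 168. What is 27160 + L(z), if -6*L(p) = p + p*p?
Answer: -779848/3 ≈ -2.5995e+5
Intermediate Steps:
z = 1312 (z = -32 + 8*168 = -32 + 1344 = 1312)
L(p) = -p/6 - p**2/6 (L(p) = -(p + p*p)/6 = -(p + p**2)/6 = -p/6 - p**2/6)
27160 + L(z) = 27160 - 1/6*1312*(1 + 1312) = 27160 - 1/6*1312*1313 = 27160 - 861328/3 = -779848/3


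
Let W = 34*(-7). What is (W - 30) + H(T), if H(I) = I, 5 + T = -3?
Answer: -276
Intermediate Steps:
T = -8 (T = -5 - 3 = -8)
W = -238
(W - 30) + H(T) = (-238 - 30) - 8 = -268 - 8 = -276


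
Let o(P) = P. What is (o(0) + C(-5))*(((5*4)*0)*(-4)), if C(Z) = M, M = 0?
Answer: 0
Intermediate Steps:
C(Z) = 0
(o(0) + C(-5))*(((5*4)*0)*(-4)) = (0 + 0)*(((5*4)*0)*(-4)) = 0*((20*0)*(-4)) = 0*(0*(-4)) = 0*0 = 0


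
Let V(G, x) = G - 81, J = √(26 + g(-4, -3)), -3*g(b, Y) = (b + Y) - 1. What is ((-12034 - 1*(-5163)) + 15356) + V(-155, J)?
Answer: 8249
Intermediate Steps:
g(b, Y) = ⅓ - Y/3 - b/3 (g(b, Y) = -((b + Y) - 1)/3 = -((Y + b) - 1)/3 = -(-1 + Y + b)/3 = ⅓ - Y/3 - b/3)
J = √258/3 (J = √(26 + (⅓ - ⅓*(-3) - ⅓*(-4))) = √(26 + (⅓ + 1 + 4/3)) = √(26 + 8/3) = √(86/3) = √258/3 ≈ 5.3541)
V(G, x) = -81 + G
((-12034 - 1*(-5163)) + 15356) + V(-155, J) = ((-12034 - 1*(-5163)) + 15356) + (-81 - 155) = ((-12034 + 5163) + 15356) - 236 = (-6871 + 15356) - 236 = 8485 - 236 = 8249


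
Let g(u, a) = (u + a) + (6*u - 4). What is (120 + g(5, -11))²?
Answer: 19600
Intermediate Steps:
g(u, a) = -4 + a + 7*u (g(u, a) = (a + u) + (-4 + 6*u) = -4 + a + 7*u)
(120 + g(5, -11))² = (120 + (-4 - 11 + 7*5))² = (120 + (-4 - 11 + 35))² = (120 + 20)² = 140² = 19600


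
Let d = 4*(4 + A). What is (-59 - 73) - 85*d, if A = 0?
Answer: -1492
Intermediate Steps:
d = 16 (d = 4*(4 + 0) = 4*4 = 16)
(-59 - 73) - 85*d = (-59 - 73) - 85*16 = -132 - 1360 = -1492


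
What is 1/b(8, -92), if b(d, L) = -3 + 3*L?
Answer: -1/279 ≈ -0.0035842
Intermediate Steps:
1/b(8, -92) = 1/(-3 + 3*(-92)) = 1/(-3 - 276) = 1/(-279) = -1/279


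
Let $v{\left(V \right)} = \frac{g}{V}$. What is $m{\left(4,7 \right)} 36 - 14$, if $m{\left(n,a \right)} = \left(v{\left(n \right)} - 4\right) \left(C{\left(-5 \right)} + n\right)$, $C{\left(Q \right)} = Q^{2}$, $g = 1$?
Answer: $-3929$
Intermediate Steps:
$v{\left(V \right)} = \frac{1}{V}$ ($v{\left(V \right)} = 1 \frac{1}{V} = \frac{1}{V}$)
$m{\left(n,a \right)} = \left(-4 + \frac{1}{n}\right) \left(25 + n\right)$ ($m{\left(n,a \right)} = \left(\frac{1}{n} - 4\right) \left(\left(-5\right)^{2} + n\right) = \left(-4 + \frac{1}{n}\right) \left(25 + n\right)$)
$m{\left(4,7 \right)} 36 - 14 = \left(-99 - 16 + \frac{25}{4}\right) 36 - 14 = \left(- \frac{435}{4}\right) 36 - 14 = -3915 - 14 = -3929$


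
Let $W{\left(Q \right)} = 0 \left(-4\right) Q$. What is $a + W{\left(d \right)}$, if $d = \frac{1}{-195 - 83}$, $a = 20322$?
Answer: $20322$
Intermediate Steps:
$d = - \frac{1}{278}$ ($d = \frac{1}{-278} = - \frac{1}{278} \approx -0.0035971$)
$W{\left(Q \right)} = 0$ ($W{\left(Q \right)} = 0 Q = 0$)
$a + W{\left(d \right)} = 20322 + 0 = 20322$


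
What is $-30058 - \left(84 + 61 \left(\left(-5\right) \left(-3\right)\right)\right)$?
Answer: $-31057$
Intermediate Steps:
$-30058 - \left(84 + 61 \left(\left(-5\right) \left(-3\right)\right)\right) = -30058 - 999 = -31057$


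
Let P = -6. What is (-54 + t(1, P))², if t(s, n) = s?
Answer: 2809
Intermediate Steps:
(-54 + t(1, P))² = (-54 + 1)² = (-53)² = 2809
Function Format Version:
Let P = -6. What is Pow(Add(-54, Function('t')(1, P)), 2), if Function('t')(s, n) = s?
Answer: 2809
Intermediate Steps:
Pow(Add(-54, Function('t')(1, P)), 2) = Pow(Add(-54, 1), 2) = Pow(-53, 2) = 2809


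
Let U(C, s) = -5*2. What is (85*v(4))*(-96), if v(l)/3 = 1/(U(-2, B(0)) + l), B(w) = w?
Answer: 4080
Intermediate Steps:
U(C, s) = -10
v(l) = 3/(-10 + l)
(85*v(4))*(-96) = (85*(3/(-10 + 4)))*(-96) = (85*(3/(-6)))*(-96) = (85*(3*(-1/6)))*(-96) = (85*(-1/2))*(-96) = -85/2*(-96) = 4080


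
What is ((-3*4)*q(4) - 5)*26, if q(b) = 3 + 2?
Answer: -1690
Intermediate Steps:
q(b) = 5
((-3*4)*q(4) - 5)*26 = (-3*4*5 - 5)*26 = (-12*5 - 5)*26 = (-60 - 5)*26 = -65*26 = -1690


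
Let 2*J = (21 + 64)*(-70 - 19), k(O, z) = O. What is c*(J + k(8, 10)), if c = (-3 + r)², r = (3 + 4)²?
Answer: -7986842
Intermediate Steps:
r = 49 (r = 7² = 49)
c = 2116 (c = (-3 + 49)² = 46² = 2116)
J = -7565/2 (J = ((21 + 64)*(-70 - 19))/2 = (85*(-89))/2 = (½)*(-7565) = -7565/2 ≈ -3782.5)
c*(J + k(8, 10)) = 2116*(-7565/2 + 8) = 2116*(-7549/2) = -7986842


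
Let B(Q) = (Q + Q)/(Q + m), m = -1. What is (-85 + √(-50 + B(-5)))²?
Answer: (255 - I*√435)²/9 ≈ 7176.7 - 1181.9*I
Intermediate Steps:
B(Q) = 2*Q/(-1 + Q) (B(Q) = (Q + Q)/(Q - 1) = (2*Q)/(-1 + Q) = 2*Q/(-1 + Q))
(-85 + √(-50 + B(-5)))² = (-85 + √(-50 + 2*(-5)/(-1 - 5)))² = (-85 + √(-50 + 2*(-5)/(-6)))² = (-85 + √(-50 + 2*(-5)*(-⅙)))² = (-85 + √(-50 + 5/3))² = (-85 + √(-145/3))² = (-85 + I*√435/3)²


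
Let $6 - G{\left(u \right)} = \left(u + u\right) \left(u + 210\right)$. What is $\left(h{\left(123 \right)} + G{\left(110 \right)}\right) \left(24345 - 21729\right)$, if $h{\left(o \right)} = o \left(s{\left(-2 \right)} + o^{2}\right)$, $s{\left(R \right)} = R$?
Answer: $4683233832$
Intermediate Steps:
$h{\left(o \right)} = o \left(-2 + o^{2}\right)$
$G{\left(u \right)} = 6 - 2 u \left(210 + u\right)$ ($G{\left(u \right)} = 6 - \left(u + u\right) \left(u + 210\right) = 6 - 2 u \left(210 + u\right)$)
$\left(h{\left(123 \right)} + G{\left(110 \right)}\right) \left(24345 - 21729\right) = \left(123 \left(-2 + 123^{2}\right) - \left(46194 + 24200\right)\right) \left(24345 - 21729\right) = \left(123 \left(-2 + 15129\right) - 70394\right) 2616 = \left(123 \cdot 15127 - 70394\right) 2616 = \left(1860621 - 70394\right) 2616 = 1790227 \cdot 2616 = 4683233832$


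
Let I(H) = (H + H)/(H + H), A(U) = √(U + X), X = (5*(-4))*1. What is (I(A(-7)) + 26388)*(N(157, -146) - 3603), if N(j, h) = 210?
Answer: -89537877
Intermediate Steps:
X = -20 (X = -20*1 = -20)
A(U) = √(-20 + U) (A(U) = √(U - 20) = √(-20 + U))
I(H) = 1 (I(H) = (2*H)/((2*H)) = (2*H)*(1/(2*H)) = 1)
(I(A(-7)) + 26388)*(N(157, -146) - 3603) = (1 + 26388)*(210 - 3603) = 26389*(-3393) = -89537877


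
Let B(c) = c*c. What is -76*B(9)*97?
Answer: -597132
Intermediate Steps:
B(c) = c**2
-76*B(9)*97 = -76*9**2*97 = -76*81*97 = -6156*97 = -597132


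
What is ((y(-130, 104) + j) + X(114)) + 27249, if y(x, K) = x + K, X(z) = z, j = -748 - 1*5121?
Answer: 21468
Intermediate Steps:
j = -5869 (j = -748 - 5121 = -5869)
y(x, K) = K + x
((y(-130, 104) + j) + X(114)) + 27249 = (((104 - 130) - 5869) + 114) + 27249 = ((-26 - 5869) + 114) + 27249 = (-5895 + 114) + 27249 = -5781 + 27249 = 21468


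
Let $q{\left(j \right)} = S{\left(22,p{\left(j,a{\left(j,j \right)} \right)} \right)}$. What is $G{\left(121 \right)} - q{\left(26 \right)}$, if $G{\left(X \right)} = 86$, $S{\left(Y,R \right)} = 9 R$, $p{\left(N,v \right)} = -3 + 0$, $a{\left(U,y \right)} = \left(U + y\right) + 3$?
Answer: $113$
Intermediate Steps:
$a{\left(U,y \right)} = 3 + U + y$
$p{\left(N,v \right)} = -3$
$q{\left(j \right)} = -27$ ($q{\left(j \right)} = 9 \left(-3\right) = -27$)
$G{\left(121 \right)} - q{\left(26 \right)} = 86 - -27 = 86 + 27 = 113$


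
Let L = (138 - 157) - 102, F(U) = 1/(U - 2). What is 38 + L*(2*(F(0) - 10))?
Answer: 2579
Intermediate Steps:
F(U) = 1/(-2 + U)
L = -121 (L = -19 - 102 = -121)
38 + L*(2*(F(0) - 10)) = 38 - 242*(1/(-2 + 0) - 10) = 38 - 242*(1/(-2) - 10) = 38 - 242*(-½ - 10) = 38 - 242*(-21)/2 = 38 - 121*(-21) = 38 + 2541 = 2579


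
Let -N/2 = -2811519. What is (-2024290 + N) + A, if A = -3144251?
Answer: 454497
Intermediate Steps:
N = 5623038 (N = -2*(-2811519) = 5623038)
(-2024290 + N) + A = (-2024290 + 5623038) - 3144251 = 3598748 - 3144251 = 454497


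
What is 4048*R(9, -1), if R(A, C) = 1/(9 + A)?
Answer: 2024/9 ≈ 224.89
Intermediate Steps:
4048*R(9, -1) = 4048/(9 + 9) = 4048/18 = 4048*(1/18) = 2024/9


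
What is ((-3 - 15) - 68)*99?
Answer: -8514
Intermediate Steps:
((-3 - 15) - 68)*99 = (-18 - 68)*99 = -86*99 = -8514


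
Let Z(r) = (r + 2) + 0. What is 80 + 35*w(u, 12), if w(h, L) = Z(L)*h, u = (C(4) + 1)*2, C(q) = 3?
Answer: 4000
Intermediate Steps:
Z(r) = 2 + r (Z(r) = (2 + r) + 0 = 2 + r)
u = 8 (u = (3 + 1)*2 = 4*2 = 8)
w(h, L) = h*(2 + L) (w(h, L) = (2 + L)*h = h*(2 + L))
80 + 35*w(u, 12) = 80 + 35*(8*(2 + 12)) = 80 + 35*(8*14) = 80 + 35*112 = 80 + 3920 = 4000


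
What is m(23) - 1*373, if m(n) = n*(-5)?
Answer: -488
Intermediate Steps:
m(n) = -5*n
m(23) - 1*373 = -5*23 - 1*373 = -115 - 373 = -488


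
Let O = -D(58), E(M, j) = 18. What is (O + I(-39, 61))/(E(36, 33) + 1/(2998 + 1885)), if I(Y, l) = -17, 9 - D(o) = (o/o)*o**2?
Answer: 16299454/87895 ≈ 185.44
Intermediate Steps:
D(o) = 9 - o**2 (D(o) = 9 - o/o*o**2 = 9 - o**2)
O = 3355 (O = -(9 - 1*58**2) = -(9 - 1*3364) = -(9 - 3364) = -1*(-3355) = 3355)
(O + I(-39, 61))/(E(36, 33) + 1/(2998 + 1885)) = (3355 - 17)/(18 + 1/(2998 + 1885)) = 3338/(18 + 1/4883) = 3338/(87895/4883) = 3338*(4883/87895) = 16299454/87895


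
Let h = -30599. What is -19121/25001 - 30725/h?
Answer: 183072246/765005599 ≈ 0.23931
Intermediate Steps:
-19121/25001 - 30725/h = -19121/25001 - 30725/(-30599) = -19121*1/25001 - 30725*(-1/30599) = -19121/25001 + 30725/30599 = 183072246/765005599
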